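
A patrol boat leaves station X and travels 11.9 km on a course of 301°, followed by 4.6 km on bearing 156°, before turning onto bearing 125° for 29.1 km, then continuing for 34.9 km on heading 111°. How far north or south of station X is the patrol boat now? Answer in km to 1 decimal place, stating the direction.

27.3 km south

Leg 1 (301°, 11.9 km): east 11.9 sin 301° = -10.20, north 11.9 cos 301° = 6.13
Leg 2 (156°, 4.6 km): east 4.6 sin 156° = 1.87, north 4.6 cos 156° = -4.20
Leg 3 (125°, 29.1 km): east 29.1 sin 125° = 23.84, north 29.1 cos 125° = -16.69
Leg 4 (111°, 34.9 km): east 34.9 sin 111° = 32.58, north 34.9 cos 111° = -12.51
Net north component: -27.27 km.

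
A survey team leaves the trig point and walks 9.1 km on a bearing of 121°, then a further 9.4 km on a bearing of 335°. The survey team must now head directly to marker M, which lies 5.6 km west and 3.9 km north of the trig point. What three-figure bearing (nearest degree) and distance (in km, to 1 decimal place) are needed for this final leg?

270°, 9.4 km

Leg 1 (121°, 9.1 km): east 9.1 sin 121° = 7.80, north 9.1 cos 121° = -4.69
Leg 2 (335°, 9.4 km): east 9.4 sin 335° = -3.97, north 9.4 cos 335° = 8.52
Current position: (3.83, 3.83). Target: (-5.6, 3.9). Remaining: Δeast = -9.43, Δnorth = 0.07.
Bearing = atan2(-9.43, 0.07) mod 360° = 270.41°; distance = √((-9.43)² + (0.07)²) = 9.428 km.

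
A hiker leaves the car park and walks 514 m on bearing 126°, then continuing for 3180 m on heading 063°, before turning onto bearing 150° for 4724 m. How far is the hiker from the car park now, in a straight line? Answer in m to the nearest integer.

6339 m

Leg 1 (126°, 514 m): east 514 sin 126° = 415.83, north 514 cos 126° = -302.12
Leg 2 (063°, 3180 m): east 3180 sin 63° = 2833.40, north 3180 cos 63° = 1443.69
Leg 3 (150°, 4724 m): east 4724 sin 150° = 2362.00, north 4724 cos 150° = -4091.10
Net: 5611.24 east, -2949.54 north. Distance = √((5611.24)² + (-2949.54)²) = 6339.221 m.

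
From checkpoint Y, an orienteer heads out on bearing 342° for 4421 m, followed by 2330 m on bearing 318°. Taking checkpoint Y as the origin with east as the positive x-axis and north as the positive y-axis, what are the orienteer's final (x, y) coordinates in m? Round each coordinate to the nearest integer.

(-2925, 5936)

Leg 1 (342°, 4421 m): east 4421 sin 342° = -1366.16, north 4421 cos 342° = 4204.62
Leg 2 (318°, 2330 m): east 2330 sin 318° = -1559.07, north 2330 cos 318° = 1731.53
Summing: -2925.24 m east, 5936.15 m north → (-2925, 5936).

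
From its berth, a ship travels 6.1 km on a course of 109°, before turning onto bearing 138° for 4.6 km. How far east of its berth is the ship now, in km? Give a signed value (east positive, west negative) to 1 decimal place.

Leg 1 (109°, 6.1 km): east 6.1 sin 109° = 5.77, north 6.1 cos 109° = -1.99
Leg 2 (138°, 4.6 km): east 4.6 sin 138° = 3.08, north 4.6 cos 138° = -3.42
Net east component: 8.85 km.

8.8 km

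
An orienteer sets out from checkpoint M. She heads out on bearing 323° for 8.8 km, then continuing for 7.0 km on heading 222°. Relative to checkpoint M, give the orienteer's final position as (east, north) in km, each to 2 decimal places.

Leg 1 (323°, 8.8 km): east 8.8 sin 323° = -5.30, north 8.8 cos 323° = 7.03
Leg 2 (222°, 7.0 km): east 7.0 sin 222° = -4.68, north 7.0 cos 222° = -5.20
Summing: -9.98 km east, 1.83 km north → (-9.98, 1.83).

(-9.98, 1.83)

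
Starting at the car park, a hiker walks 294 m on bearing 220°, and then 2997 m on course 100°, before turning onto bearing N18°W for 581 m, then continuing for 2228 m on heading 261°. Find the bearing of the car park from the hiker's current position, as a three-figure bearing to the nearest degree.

325°

Leg 1 (220°, 294 m): east 294 sin 220° = -188.98, north 294 cos 220° = -225.22
Leg 2 (100°, 2997 m): east 2997 sin 100° = 2951.47, north 2997 cos 100° = -520.42
Leg 3 (N18°W, 581 m): east 581 sin 342° = -179.54, north 581 cos 342° = 552.56
Leg 4 (261°, 2228 m): east 2228 sin 261° = -2200.57, north 2228 cos 261° = -348.54
Net displacement: 382.38 east, -541.61 north. Direction back to start is (-382.38, 541.61): bearing = atan2(-382.38, 541.61) mod 360° = 324.78° ≈ 325°.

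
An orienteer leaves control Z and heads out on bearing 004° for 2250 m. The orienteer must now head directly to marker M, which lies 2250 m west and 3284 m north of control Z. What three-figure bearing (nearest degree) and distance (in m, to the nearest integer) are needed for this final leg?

293°, 2622 m

Leg 1 (004°, 2250 m): east 2250 sin 4° = 156.95, north 2250 cos 4° = 2244.52
Current position: (156.95, 2244.52). Target: (-2250, 3284). Remaining: Δeast = -2406.95, Δnorth = 1039.48.
Bearing = atan2(-2406.95, 1039.48) mod 360° = 293.36°; distance = √((-2406.95)² + (1039.48)²) = 2621.820 m.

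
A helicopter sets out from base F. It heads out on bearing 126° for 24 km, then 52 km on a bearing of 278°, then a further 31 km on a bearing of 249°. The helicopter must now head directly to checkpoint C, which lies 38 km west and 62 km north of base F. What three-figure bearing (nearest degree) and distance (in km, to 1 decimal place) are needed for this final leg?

016°, 83.2 km

Leg 1 (126°, 24 km): east 24 sin 126° = 19.42, north 24 cos 126° = -14.11
Leg 2 (278°, 52 km): east 52 sin 278° = -51.49, north 52 cos 278° = 7.24
Leg 3 (249°, 31 km): east 31 sin 249° = -28.94, north 31 cos 249° = -11.11
Current position: (-61.02, -17.98). Target: (-38, 62). Remaining: Δeast = 23.02, Δnorth = 79.98.
Bearing = atan2(23.02, 79.98) mod 360° = 16.06°; distance = √((23.02)² + (79.98)²) = 83.226 km.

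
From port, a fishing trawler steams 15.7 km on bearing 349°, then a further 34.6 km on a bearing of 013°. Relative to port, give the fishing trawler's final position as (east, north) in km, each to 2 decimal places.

Leg 1 (349°, 15.7 km): east 15.7 sin 349° = -3.00, north 15.7 cos 349° = 15.41
Leg 2 (013°, 34.6 km): east 34.6 sin 13° = 7.78, north 34.6 cos 13° = 33.71
Summing: 4.79 km east, 49.12 km north → (4.79, 49.12).

(4.79, 49.12)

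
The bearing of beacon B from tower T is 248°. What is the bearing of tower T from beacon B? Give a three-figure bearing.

Back-bearing = 248° − 180° = 068°.

068°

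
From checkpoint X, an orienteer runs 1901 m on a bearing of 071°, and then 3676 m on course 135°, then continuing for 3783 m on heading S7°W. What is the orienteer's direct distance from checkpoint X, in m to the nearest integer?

Leg 1 (071°, 1901 m): east 1901 sin 71° = 1797.43, north 1901 cos 71° = 618.91
Leg 2 (135°, 3676 m): east 3676 sin 135° = 2599.32, north 3676 cos 135° = -2599.32
Leg 3 (S7°W, 3783 m): east 3783 sin 187° = -461.03, north 3783 cos 187° = -3754.80
Net: 3935.72 east, -5735.22 north. Distance = √((3935.72)² + (-5735.22)²) = 6955.766 m.

6956 m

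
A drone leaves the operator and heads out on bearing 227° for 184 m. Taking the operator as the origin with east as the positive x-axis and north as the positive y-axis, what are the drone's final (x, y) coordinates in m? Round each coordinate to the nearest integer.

Leg 1 (227°, 184 m): east 184 sin 227° = -134.57, north 184 cos 227° = -125.49
Summing: -134.57 m east, -125.49 m north → (-135, -125).

(-135, -125)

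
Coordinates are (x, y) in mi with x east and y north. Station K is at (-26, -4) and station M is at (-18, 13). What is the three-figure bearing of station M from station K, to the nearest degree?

025°

Δeast = -18 − -26 = 8.00; Δnorth = 13 − -4 = 17.00.
Bearing = atan2(Δeast, Δnorth) mod 360° = 25.20° ≈ 025°.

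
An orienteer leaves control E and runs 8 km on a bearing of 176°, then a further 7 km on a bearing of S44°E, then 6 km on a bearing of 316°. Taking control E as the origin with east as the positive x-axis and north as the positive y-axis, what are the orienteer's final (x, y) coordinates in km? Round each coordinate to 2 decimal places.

(1.25, -8.70)

Leg 1 (176°, 8 km): east 8 sin 176° = 0.56, north 8 cos 176° = -7.98
Leg 2 (S44°E, 7 km): east 7 sin 136° = 4.86, north 7 cos 136° = -5.04
Leg 3 (316°, 6 km): east 6 sin 316° = -4.17, north 6 cos 316° = 4.32
Summing: 1.25 km east, -8.70 km north → (1.25, -8.70).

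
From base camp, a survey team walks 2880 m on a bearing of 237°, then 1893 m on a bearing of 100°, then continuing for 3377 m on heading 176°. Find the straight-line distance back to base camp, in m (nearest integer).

Leg 1 (237°, 2880 m): east 2880 sin 237° = -2415.37, north 2880 cos 237° = -1568.56
Leg 2 (100°, 1893 m): east 1893 sin 100° = 1864.24, north 1893 cos 100° = -328.72
Leg 3 (176°, 3377 m): east 3377 sin 176° = 235.57, north 3377 cos 176° = -3368.77
Net: -315.56 east, -5266.05 north. Distance = √((-315.56)² + (-5266.05)²) = 5275.497 m.

5275 m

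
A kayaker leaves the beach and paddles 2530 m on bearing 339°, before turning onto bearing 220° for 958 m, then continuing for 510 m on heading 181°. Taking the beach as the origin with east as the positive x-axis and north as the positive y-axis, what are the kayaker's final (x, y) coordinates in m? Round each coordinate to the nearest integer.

(-1531, 1118)

Leg 1 (339°, 2530 m): east 2530 sin 339° = -906.67, north 2530 cos 339° = 2361.96
Leg 2 (220°, 958 m): east 958 sin 220° = -615.79, north 958 cos 220° = -733.87
Leg 3 (181°, 510 m): east 510 sin 181° = -8.90, north 510 cos 181° = -509.92
Summing: -1531.36 m east, 1118.17 m north → (-1531, 1118).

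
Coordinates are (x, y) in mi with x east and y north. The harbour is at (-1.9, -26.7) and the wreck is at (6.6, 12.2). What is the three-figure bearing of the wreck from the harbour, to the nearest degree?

012°

Δeast = 6.6 − -1.9 = 8.50; Δnorth = 12.2 − -26.7 = 38.90.
Bearing = atan2(Δeast, Δnorth) mod 360° = 12.33° ≈ 012°.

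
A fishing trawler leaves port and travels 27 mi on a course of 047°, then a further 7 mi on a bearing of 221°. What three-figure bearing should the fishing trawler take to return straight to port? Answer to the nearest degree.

229°

Leg 1 (047°, 27 mi): east 27 sin 47° = 19.75, north 27 cos 47° = 18.41
Leg 2 (221°, 7 mi): east 7 sin 221° = -4.59, north 7 cos 221° = -5.28
Net displacement: 15.15 east, 13.13 north. Direction back to start is (-15.15, -13.13): bearing = atan2(-15.15, -13.13) mod 360° = 229.09° ≈ 229°.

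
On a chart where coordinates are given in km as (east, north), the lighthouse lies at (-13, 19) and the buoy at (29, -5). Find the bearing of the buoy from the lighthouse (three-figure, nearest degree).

Δeast = 29 − -13 = 42.00; Δnorth = -5 − 19 = -24.00.
Bearing = atan2(Δeast, Δnorth) mod 360° = 119.74° ≈ 120°.

120°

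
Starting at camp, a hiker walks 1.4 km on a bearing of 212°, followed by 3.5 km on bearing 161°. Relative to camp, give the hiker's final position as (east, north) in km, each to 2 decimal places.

Leg 1 (212°, 1.4 km): east 1.4 sin 212° = -0.74, north 1.4 cos 212° = -1.19
Leg 2 (161°, 3.5 km): east 3.5 sin 161° = 1.14, north 3.5 cos 161° = -3.31
Summing: 0.40 km east, -4.50 km north → (0.40, -4.50).

(0.40, -4.50)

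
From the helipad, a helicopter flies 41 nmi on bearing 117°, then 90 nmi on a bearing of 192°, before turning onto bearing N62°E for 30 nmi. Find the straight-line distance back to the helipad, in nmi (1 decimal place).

102.6 nmi

Leg 1 (117°, 41 nmi): east 41 sin 117° = 36.53, north 41 cos 117° = -18.61
Leg 2 (192°, 90 nmi): east 90 sin 192° = -18.71, north 90 cos 192° = -88.03
Leg 3 (N62°E, 30 nmi): east 30 sin 62° = 26.49, north 30 cos 62° = 14.08
Net: 44.31 east, -92.56 north. Distance = √((44.31)² + (-92.56)²) = 102.621 nmi.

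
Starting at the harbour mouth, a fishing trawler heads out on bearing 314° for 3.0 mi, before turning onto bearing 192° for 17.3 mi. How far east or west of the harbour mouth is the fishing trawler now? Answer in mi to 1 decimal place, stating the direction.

5.8 mi west

Leg 1 (314°, 3.0 mi): east 3.0 sin 314° = -2.16, north 3.0 cos 314° = 2.08
Leg 2 (192°, 17.3 mi): east 17.3 sin 192° = -3.60, north 17.3 cos 192° = -16.92
Net east component: -5.75 mi.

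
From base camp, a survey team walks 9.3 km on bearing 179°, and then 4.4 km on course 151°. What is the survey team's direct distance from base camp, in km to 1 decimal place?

Leg 1 (179°, 9.3 km): east 9.3 sin 179° = 0.16, north 9.3 cos 179° = -9.30
Leg 2 (151°, 4.4 km): east 4.4 sin 151° = 2.13, north 4.4 cos 151° = -3.85
Net: 2.30 east, -13.15 north. Distance = √((2.30)² + (-13.15)²) = 13.346 km.

13.3 km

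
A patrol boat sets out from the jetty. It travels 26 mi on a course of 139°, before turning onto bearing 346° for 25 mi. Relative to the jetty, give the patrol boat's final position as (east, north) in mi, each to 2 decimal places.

Leg 1 (139°, 26 mi): east 26 sin 139° = 17.06, north 26 cos 139° = -19.62
Leg 2 (346°, 25 mi): east 25 sin 346° = -6.05, north 25 cos 346° = 24.26
Summing: 11.01 mi east, 4.63 mi north → (11.01, 4.63).

(11.01, 4.63)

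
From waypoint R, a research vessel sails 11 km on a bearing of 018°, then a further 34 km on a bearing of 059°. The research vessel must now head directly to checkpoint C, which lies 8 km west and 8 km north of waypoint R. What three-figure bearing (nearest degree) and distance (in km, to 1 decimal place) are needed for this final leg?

244°, 45.2 km

Leg 1 (018°, 11 km): east 11 sin 18° = 3.40, north 11 cos 18° = 10.46
Leg 2 (059°, 34 km): east 34 sin 59° = 29.14, north 34 cos 59° = 17.51
Current position: (32.54, 27.97). Target: (-8, 8). Remaining: Δeast = -40.54, Δnorth = -19.97.
Bearing = atan2(-40.54, -19.97) mod 360° = 243.77°; distance = √((-40.54)² + (-19.97)²) = 45.196 km.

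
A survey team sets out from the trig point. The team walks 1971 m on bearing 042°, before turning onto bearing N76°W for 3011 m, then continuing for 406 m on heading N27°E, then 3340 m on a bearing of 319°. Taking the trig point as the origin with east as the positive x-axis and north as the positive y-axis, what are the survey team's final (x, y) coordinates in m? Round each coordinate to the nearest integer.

(-3610, 5076)

Leg 1 (042°, 1971 m): east 1971 sin 42° = 1318.86, north 1971 cos 42° = 1464.74
Leg 2 (N76°W, 3011 m): east 3011 sin 284° = -2921.56, north 3011 cos 284° = 728.43
Leg 3 (N27°E, 406 m): east 406 sin 27° = 184.32, north 406 cos 27° = 361.75
Leg 4 (319°, 3340 m): east 3340 sin 319° = -2191.24, north 3340 cos 319° = 2520.73
Summing: -3609.62 m east, 5075.64 m north → (-3610, 5076).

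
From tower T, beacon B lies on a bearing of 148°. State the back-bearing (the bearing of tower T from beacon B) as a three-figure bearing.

328°

Back-bearing = 148° + 180° = 328°.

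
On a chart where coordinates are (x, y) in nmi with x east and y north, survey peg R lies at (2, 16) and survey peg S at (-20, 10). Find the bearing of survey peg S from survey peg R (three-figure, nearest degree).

Δeast = -20 − 2 = -22.00; Δnorth = 10 − 16 = -6.00.
Bearing = atan2(Δeast, Δnorth) mod 360° = 254.74° ≈ 255°.

255°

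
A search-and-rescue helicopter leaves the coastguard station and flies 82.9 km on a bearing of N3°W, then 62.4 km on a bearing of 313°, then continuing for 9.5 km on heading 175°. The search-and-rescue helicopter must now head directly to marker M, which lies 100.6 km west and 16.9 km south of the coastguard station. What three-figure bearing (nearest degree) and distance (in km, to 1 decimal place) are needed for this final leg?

Leg 1 (N3°W, 82.9 km): east 82.9 sin 357° = -4.34, north 82.9 cos 357° = 82.79
Leg 2 (313°, 62.4 km): east 62.4 sin 313° = -45.64, north 62.4 cos 313° = 42.56
Leg 3 (175°, 9.5 km): east 9.5 sin 175° = 0.83, north 9.5 cos 175° = -9.46
Current position: (-49.15, 115.88). Target: (-100.6, -16.9). Remaining: Δeast = -51.45, Δnorth = -132.78.
Bearing = atan2(-51.45, -132.78) mod 360° = 201.18°; distance = √((-51.45)² + (-132.78)²) = 142.400 km.

201°, 142.4 km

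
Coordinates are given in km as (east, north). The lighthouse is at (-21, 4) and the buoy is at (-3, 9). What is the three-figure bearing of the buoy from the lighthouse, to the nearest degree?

Δeast = -3 − -21 = 18.00; Δnorth = 9 − 4 = 5.00.
Bearing = atan2(Δeast, Δnorth) mod 360° = 74.48° ≈ 074°.

074°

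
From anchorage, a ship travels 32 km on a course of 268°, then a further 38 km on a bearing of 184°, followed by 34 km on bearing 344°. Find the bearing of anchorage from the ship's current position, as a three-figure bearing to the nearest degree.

Leg 1 (268°, 32 km): east 32 sin 268° = -31.98, north 32 cos 268° = -1.12
Leg 2 (184°, 38 km): east 38 sin 184° = -2.65, north 38 cos 184° = -37.91
Leg 3 (344°, 34 km): east 34 sin 344° = -9.37, north 34 cos 344° = 32.68
Net displacement: -44.00 east, -6.34 north. Direction back to start is (44.00, 6.34): bearing = atan2(44.00, 6.34) mod 360° = 81.80° ≈ 082°.

082°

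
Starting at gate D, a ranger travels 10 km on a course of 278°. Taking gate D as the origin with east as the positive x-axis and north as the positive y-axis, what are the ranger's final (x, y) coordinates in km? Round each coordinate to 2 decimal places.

Leg 1 (278°, 10 km): east 10 sin 278° = -9.90, north 10 cos 278° = 1.39
Summing: -9.90 km east, 1.39 km north → (-9.90, 1.39).

(-9.90, 1.39)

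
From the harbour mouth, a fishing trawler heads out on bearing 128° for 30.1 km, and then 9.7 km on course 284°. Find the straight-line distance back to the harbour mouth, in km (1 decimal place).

21.6 km

Leg 1 (128°, 30.1 km): east 30.1 sin 128° = 23.72, north 30.1 cos 128° = -18.53
Leg 2 (284°, 9.7 km): east 9.7 sin 284° = -9.41, north 9.7 cos 284° = 2.35
Net: 14.31 east, -16.18 north. Distance = √((14.31)² + (-16.18)²) = 21.602 km.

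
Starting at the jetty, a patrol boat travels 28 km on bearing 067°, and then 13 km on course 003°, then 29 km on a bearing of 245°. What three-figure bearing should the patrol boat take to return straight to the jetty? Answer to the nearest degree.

Leg 1 (067°, 28 km): east 28 sin 67° = 25.77, north 28 cos 67° = 10.94
Leg 2 (003°, 13 km): east 13 sin 3° = 0.68, north 13 cos 3° = 12.98
Leg 3 (245°, 29 km): east 29 sin 245° = -26.28, north 29 cos 245° = -12.26
Net displacement: 0.17 east, 11.67 north. Direction back to start is (-0.17, -11.67): bearing = atan2(-0.17, -11.67) mod 360° = 180.84° ≈ 181°.

181°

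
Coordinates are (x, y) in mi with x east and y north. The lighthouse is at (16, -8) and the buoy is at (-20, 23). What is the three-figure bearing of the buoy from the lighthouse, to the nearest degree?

Δeast = -20 − 16 = -36.00; Δnorth = 23 − -8 = 31.00.
Bearing = atan2(Δeast, Δnorth) mod 360° = 310.73° ≈ 311°.

311°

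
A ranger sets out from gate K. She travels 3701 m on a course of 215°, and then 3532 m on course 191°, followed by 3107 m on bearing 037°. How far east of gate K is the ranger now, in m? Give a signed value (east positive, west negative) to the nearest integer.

Leg 1 (215°, 3701 m): east 3701 sin 215° = -2122.81, north 3701 cos 215° = -3031.68
Leg 2 (191°, 3532 m): east 3532 sin 191° = -673.94, north 3532 cos 191° = -3467.11
Leg 3 (037°, 3107 m): east 3107 sin 37° = 1869.84, north 3107 cos 37° = 2481.36
Net east component: -926.90 m.

-927 m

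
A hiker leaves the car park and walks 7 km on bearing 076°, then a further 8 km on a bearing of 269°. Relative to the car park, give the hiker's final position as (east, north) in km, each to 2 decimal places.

(-1.21, 1.55)

Leg 1 (076°, 7 km): east 7 sin 76° = 6.79, north 7 cos 76° = 1.69
Leg 2 (269°, 8 km): east 8 sin 269° = -8.00, north 8 cos 269° = -0.14
Summing: -1.21 km east, 1.55 km north → (-1.21, 1.55).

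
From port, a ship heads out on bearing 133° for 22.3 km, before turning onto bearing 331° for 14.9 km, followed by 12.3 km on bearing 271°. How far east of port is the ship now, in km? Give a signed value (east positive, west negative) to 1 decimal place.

-3.2 km

Leg 1 (133°, 22.3 km): east 22.3 sin 133° = 16.31, north 22.3 cos 133° = -15.21
Leg 2 (331°, 14.9 km): east 14.9 sin 331° = -7.22, north 14.9 cos 331° = 13.03
Leg 3 (271°, 12.3 km): east 12.3 sin 271° = -12.30, north 12.3 cos 271° = 0.21
Net east component: -3.21 km.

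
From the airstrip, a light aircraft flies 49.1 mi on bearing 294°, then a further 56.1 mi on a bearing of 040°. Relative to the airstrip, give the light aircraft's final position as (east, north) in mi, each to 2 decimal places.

(-8.79, 62.95)

Leg 1 (294°, 49.1 mi): east 49.1 sin 294° = -44.86, north 49.1 cos 294° = 19.97
Leg 2 (040°, 56.1 mi): east 56.1 sin 40° = 36.06, north 56.1 cos 40° = 42.98
Summing: -8.79 mi east, 62.95 mi north → (-8.79, 62.95).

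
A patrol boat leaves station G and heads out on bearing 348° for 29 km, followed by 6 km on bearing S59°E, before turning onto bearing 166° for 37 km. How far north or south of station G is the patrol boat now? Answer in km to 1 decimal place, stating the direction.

10.6 km south

Leg 1 (348°, 29 km): east 29 sin 348° = -6.03, north 29 cos 348° = 28.37
Leg 2 (S59°E, 6 km): east 6 sin 121° = 5.14, north 6 cos 121° = -3.09
Leg 3 (166°, 37 km): east 37 sin 166° = 8.95, north 37 cos 166° = -35.90
Net north component: -10.62 km.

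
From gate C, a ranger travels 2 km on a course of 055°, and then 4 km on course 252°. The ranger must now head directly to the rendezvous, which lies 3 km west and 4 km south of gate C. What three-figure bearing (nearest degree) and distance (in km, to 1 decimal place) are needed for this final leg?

192°, 4.0 km

Leg 1 (055°, 2 km): east 2 sin 55° = 1.64, north 2 cos 55° = 1.15
Leg 2 (252°, 4 km): east 4 sin 252° = -3.80, north 4 cos 252° = -1.24
Current position: (-2.17, -0.09). Target: (-3, -4). Remaining: Δeast = -0.83, Δnorth = -3.91.
Bearing = atan2(-0.83, -3.91) mod 360° = 192.04°; distance = √((-0.83)² + (-3.91)²) = 3.999 km.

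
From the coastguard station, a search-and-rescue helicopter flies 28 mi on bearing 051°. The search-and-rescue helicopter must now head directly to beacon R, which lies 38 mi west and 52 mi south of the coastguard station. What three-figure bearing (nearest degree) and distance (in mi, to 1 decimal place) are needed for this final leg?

Leg 1 (051°, 28 mi): east 28 sin 51° = 21.76, north 28 cos 51° = 17.62
Current position: (21.76, 17.62). Target: (-38, -52). Remaining: Δeast = -59.76, Δnorth = -69.62.
Bearing = atan2(-59.76, -69.62) mod 360° = 220.64°; distance = √((-59.76)² + (-69.62)²) = 91.752 mi.

221°, 91.8 mi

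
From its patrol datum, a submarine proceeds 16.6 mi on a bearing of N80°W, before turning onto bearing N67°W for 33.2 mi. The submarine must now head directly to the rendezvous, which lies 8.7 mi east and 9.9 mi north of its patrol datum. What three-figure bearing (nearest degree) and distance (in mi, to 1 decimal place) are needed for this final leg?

Leg 1 (N80°W, 16.6 mi): east 16.6 sin 280° = -16.35, north 16.6 cos 280° = 2.88
Leg 2 (N67°W, 33.2 mi): east 33.2 sin 293° = -30.56, north 33.2 cos 293° = 12.97
Current position: (-46.91, 15.85). Target: (8.7, 9.9). Remaining: Δeast = 55.61, Δnorth = -5.95.
Bearing = atan2(55.61, -5.95) mod 360° = 96.11°; distance = √((55.61)² + (-5.95)²) = 55.926 mi.

096°, 55.9 mi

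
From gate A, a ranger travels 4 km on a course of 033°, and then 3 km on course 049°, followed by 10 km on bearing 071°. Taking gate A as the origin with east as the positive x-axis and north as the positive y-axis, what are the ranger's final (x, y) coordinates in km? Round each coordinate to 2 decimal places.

Leg 1 (033°, 4 km): east 4 sin 33° = 2.18, north 4 cos 33° = 3.35
Leg 2 (049°, 3 km): east 3 sin 49° = 2.26, north 3 cos 49° = 1.97
Leg 3 (071°, 10 km): east 10 sin 71° = 9.46, north 10 cos 71° = 3.26
Summing: 13.90 km east, 8.58 km north → (13.90, 8.58).

(13.90, 8.58)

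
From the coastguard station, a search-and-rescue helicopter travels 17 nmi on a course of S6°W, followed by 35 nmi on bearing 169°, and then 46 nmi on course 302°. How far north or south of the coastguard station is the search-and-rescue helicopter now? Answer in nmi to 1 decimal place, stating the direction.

Leg 1 (S6°W, 17 nmi): east 17 sin 186° = -1.78, north 17 cos 186° = -16.91
Leg 2 (169°, 35 nmi): east 35 sin 169° = 6.68, north 35 cos 169° = -34.36
Leg 3 (302°, 46 nmi): east 46 sin 302° = -39.01, north 46 cos 302° = 24.38
Net north component: -26.89 nmi.

26.9 nmi south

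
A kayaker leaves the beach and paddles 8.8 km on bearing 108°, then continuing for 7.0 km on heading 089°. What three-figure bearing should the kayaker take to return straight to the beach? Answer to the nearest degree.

280°

Leg 1 (108°, 8.8 km): east 8.8 sin 108° = 8.37, north 8.8 cos 108° = -2.72
Leg 2 (089°, 7.0 km): east 7.0 sin 89° = 7.00, north 7.0 cos 89° = 0.12
Net displacement: 15.37 east, -2.60 north. Direction back to start is (-15.37, 2.60): bearing = atan2(-15.37, 2.60) mod 360° = 279.59° ≈ 280°.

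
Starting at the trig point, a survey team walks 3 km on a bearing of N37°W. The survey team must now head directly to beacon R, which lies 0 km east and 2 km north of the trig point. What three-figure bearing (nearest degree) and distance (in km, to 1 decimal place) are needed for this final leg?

Leg 1 (N37°W, 3 km): east 3 sin 323° = -1.81, north 3 cos 323° = 2.40
Current position: (-1.81, 2.40). Target: (0, 2). Remaining: Δeast = 1.81, Δnorth = -0.40.
Bearing = atan2(1.81, -0.40) mod 360° = 102.37°; distance = √((1.81)² + (-0.40)²) = 1.848 km.

102°, 1.8 km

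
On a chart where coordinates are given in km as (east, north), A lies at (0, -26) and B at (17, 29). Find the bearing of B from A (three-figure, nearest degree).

Δeast = 17 − 0 = 17.00; Δnorth = 29 − -26 = 55.00.
Bearing = atan2(Δeast, Δnorth) mod 360° = 17.18° ≈ 017°.

017°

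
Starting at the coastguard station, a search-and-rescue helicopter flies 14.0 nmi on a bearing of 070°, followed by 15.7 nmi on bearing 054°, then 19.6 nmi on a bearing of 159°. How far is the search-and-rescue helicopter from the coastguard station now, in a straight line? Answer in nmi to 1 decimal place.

Leg 1 (070°, 14.0 nmi): east 14.0 sin 70° = 13.16, north 14.0 cos 70° = 4.79
Leg 2 (054°, 15.7 nmi): east 15.7 sin 54° = 12.70, north 15.7 cos 54° = 9.23
Leg 3 (159°, 19.6 nmi): east 19.6 sin 159° = 7.02, north 19.6 cos 159° = -18.30
Net: 32.88 east, -4.28 north. Distance = √((32.88)² + (-4.28)²) = 33.159 nmi.

33.2 nmi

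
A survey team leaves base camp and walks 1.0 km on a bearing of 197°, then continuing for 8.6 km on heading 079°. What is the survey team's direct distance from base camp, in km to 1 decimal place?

8.2 km

Leg 1 (197°, 1.0 km): east 1.0 sin 197° = -0.29, north 1.0 cos 197° = -0.96
Leg 2 (079°, 8.6 km): east 8.6 sin 79° = 8.44, north 8.6 cos 79° = 1.64
Net: 8.15 east, 0.68 north. Distance = √((8.15)² + (0.68)²) = 8.178 km.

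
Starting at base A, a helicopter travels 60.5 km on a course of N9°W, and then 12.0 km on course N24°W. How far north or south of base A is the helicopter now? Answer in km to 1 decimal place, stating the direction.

Leg 1 (N9°W, 60.5 km): east 60.5 sin 351° = -9.46, north 60.5 cos 351° = 59.76
Leg 2 (N24°W, 12.0 km): east 12.0 sin 336° = -4.88, north 12.0 cos 336° = 10.96
Net north component: 70.72 km.

70.7 km north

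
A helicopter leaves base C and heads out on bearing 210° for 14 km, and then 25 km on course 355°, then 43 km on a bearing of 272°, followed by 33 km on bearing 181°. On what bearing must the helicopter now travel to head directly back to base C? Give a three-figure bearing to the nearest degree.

Leg 1 (210°, 14 km): east 14 sin 210° = -7.00, north 14 cos 210° = -12.12
Leg 2 (355°, 25 km): east 25 sin 355° = -2.18, north 25 cos 355° = 24.90
Leg 3 (272°, 43 km): east 43 sin 272° = -42.97, north 43 cos 272° = 1.50
Leg 4 (181°, 33 km): east 33 sin 181° = -0.58, north 33 cos 181° = -32.99
Net displacement: -52.73 east, -18.71 north. Direction back to start is (52.73, 18.71): bearing = atan2(52.73, 18.71) mod 360° = 70.46° ≈ 070°.

070°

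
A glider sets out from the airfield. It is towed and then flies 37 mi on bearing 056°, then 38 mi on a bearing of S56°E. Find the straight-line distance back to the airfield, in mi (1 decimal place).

Leg 1 (056°, 37 mi): east 37 sin 56° = 30.67, north 37 cos 56° = 20.69
Leg 2 (S56°E, 38 mi): east 38 sin 124° = 31.50, north 38 cos 124° = -21.25
Net: 62.18 east, -0.56 north. Distance = √((62.18)² + (-0.56)²) = 62.180 mi.

62.2 mi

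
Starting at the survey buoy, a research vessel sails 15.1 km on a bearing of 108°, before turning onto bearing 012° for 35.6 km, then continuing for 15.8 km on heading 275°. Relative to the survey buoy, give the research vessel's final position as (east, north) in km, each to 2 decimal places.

Leg 1 (108°, 15.1 km): east 15.1 sin 108° = 14.36, north 15.1 cos 108° = -4.67
Leg 2 (012°, 35.6 km): east 35.6 sin 12° = 7.40, north 35.6 cos 12° = 34.82
Leg 3 (275°, 15.8 km): east 15.8 sin 275° = -15.74, north 15.8 cos 275° = 1.38
Summing: 6.02 km east, 31.53 km north → (6.02, 31.53).

(6.02, 31.53)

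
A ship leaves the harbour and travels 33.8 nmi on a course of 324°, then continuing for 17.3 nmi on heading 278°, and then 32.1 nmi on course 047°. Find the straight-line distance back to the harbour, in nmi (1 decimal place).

53.4 nmi

Leg 1 (324°, 33.8 nmi): east 33.8 sin 324° = -19.87, north 33.8 cos 324° = 27.34
Leg 2 (278°, 17.3 nmi): east 17.3 sin 278° = -17.13, north 17.3 cos 278° = 2.41
Leg 3 (047°, 32.1 nmi): east 32.1 sin 47° = 23.48, north 32.1 cos 47° = 21.89
Net: -13.52 east, 51.64 north. Distance = √((-13.52)² + (51.64)²) = 53.386 nmi.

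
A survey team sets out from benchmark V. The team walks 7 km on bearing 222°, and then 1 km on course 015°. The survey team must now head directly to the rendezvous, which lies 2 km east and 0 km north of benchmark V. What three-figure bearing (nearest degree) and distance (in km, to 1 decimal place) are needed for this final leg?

057°, 7.7 km

Leg 1 (222°, 7 km): east 7 sin 222° = -4.68, north 7 cos 222° = -5.20
Leg 2 (015°, 1 km): east 1 sin 15° = 0.26, north 1 cos 15° = 0.97
Current position: (-4.43, -4.24). Target: (2, 0). Remaining: Δeast = 6.43, Δnorth = 4.24.
Bearing = atan2(6.43, 4.24) mod 360° = 56.60°; distance = √((6.43)² + (4.24)²) = 7.696 km.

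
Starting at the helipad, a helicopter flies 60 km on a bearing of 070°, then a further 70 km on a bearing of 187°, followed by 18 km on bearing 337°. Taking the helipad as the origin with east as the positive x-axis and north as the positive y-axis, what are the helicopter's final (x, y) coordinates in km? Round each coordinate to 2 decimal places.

Leg 1 (070°, 60 km): east 60 sin 70° = 56.38, north 60 cos 70° = 20.52
Leg 2 (187°, 70 km): east 70 sin 187° = -8.53, north 70 cos 187° = -69.48
Leg 3 (337°, 18 km): east 18 sin 337° = -7.03, north 18 cos 337° = 16.57
Summing: 40.82 km east, -32.39 km north → (40.82, -32.39).

(40.82, -32.39)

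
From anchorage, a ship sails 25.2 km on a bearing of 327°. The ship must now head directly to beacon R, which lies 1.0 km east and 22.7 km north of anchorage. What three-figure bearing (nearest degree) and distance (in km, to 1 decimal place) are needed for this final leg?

084°, 14.8 km

Leg 1 (327°, 25.2 km): east 25.2 sin 327° = -13.72, north 25.2 cos 327° = 21.13
Current position: (-13.72, 21.13). Target: (1.0, 22.7). Remaining: Δeast = 14.72, Δnorth = 1.57.
Bearing = atan2(14.72, 1.57) mod 360° = 83.93°; distance = √((14.72)² + (1.57)²) = 14.808 km.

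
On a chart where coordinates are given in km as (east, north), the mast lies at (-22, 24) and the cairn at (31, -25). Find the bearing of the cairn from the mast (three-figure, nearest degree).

133°

Δeast = 31 − -22 = 53.00; Δnorth = -25 − 24 = -49.00.
Bearing = atan2(Δeast, Δnorth) mod 360° = 132.75° ≈ 133°.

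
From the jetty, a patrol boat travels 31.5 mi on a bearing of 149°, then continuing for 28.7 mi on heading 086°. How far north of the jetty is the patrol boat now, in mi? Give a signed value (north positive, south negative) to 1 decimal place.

-25.0 mi

Leg 1 (149°, 31.5 mi): east 31.5 sin 149° = 16.22, north 31.5 cos 149° = -27.00
Leg 2 (086°, 28.7 mi): east 28.7 sin 86° = 28.63, north 28.7 cos 86° = 2.00
Net north component: -25.00 mi.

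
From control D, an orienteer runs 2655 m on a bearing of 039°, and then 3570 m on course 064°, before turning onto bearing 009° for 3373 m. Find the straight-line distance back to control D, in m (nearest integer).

8813 m

Leg 1 (039°, 2655 m): east 2655 sin 39° = 1670.85, north 2655 cos 39° = 2063.32
Leg 2 (064°, 3570 m): east 3570 sin 64° = 3208.69, north 3570 cos 64° = 1564.98
Leg 3 (009°, 3373 m): east 3373 sin 9° = 527.65, north 3373 cos 9° = 3331.47
Net: 5407.19 east, 6959.78 north. Distance = √((5407.19)² + (6959.78)²) = 8813.415 m.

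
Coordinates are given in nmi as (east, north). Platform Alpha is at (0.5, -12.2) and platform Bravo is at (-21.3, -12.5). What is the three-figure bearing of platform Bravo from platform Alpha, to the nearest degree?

Δeast = -21.3 − 0.5 = -21.80; Δnorth = -12.5 − -12.2 = -0.30.
Bearing = atan2(Δeast, Δnorth) mod 360° = 269.21° ≈ 269°.

269°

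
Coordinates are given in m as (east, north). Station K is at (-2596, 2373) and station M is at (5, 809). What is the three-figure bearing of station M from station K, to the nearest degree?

121°

Δeast = 5 − -2596 = 2601.00; Δnorth = 809 − 2373 = -1564.00.
Bearing = atan2(Δeast, Δnorth) mod 360° = 121.02° ≈ 121°.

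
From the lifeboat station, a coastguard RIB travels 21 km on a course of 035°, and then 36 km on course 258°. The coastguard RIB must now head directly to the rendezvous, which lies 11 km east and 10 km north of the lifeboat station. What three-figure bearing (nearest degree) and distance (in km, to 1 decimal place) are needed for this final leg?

090°, 34.2 km

Leg 1 (035°, 21 km): east 21 sin 35° = 12.05, north 21 cos 35° = 17.20
Leg 2 (258°, 36 km): east 36 sin 258° = -35.21, north 36 cos 258° = -7.48
Current position: (-23.17, 9.72). Target: (11, 10). Remaining: Δeast = 34.17, Δnorth = 0.28.
Bearing = atan2(34.17, 0.28) mod 360° = 89.53°; distance = √((34.17)² + (0.28)²) = 34.169 km.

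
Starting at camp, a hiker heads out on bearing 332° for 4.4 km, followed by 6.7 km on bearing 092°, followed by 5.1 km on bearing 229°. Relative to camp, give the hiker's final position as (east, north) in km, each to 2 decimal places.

(0.78, 0.31)

Leg 1 (332°, 4.4 km): east 4.4 sin 332° = -2.07, north 4.4 cos 332° = 3.88
Leg 2 (092°, 6.7 km): east 6.7 sin 92° = 6.70, north 6.7 cos 92° = -0.23
Leg 3 (229°, 5.1 km): east 5.1 sin 229° = -3.85, north 5.1 cos 229° = -3.35
Summing: 0.78 km east, 0.31 km north → (0.78, 0.31).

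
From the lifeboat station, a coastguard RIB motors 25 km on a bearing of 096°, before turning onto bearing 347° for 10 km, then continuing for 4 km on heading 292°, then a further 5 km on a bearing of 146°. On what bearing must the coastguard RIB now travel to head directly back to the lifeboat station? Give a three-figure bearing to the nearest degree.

Leg 1 (096°, 25 km): east 25 sin 96° = 24.86, north 25 cos 96° = -2.61
Leg 2 (347°, 10 km): east 10 sin 347° = -2.25, north 10 cos 347° = 9.74
Leg 3 (292°, 4 km): east 4 sin 292° = -3.71, north 4 cos 292° = 1.50
Leg 4 (146°, 5 km): east 5 sin 146° = 2.80, north 5 cos 146° = -4.15
Net displacement: 21.70 east, 4.48 north. Direction back to start is (-21.70, -4.48): bearing = atan2(-21.70, -4.48) mod 360° = 258.33° ≈ 258°.

258°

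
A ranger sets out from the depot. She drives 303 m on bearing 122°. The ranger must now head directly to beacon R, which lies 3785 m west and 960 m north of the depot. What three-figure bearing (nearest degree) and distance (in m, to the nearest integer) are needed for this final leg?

Leg 1 (122°, 303 m): east 303 sin 122° = 256.96, north 303 cos 122° = -160.57
Current position: (256.96, -160.57). Target: (-3785, 960). Remaining: Δeast = -4041.96, Δnorth = 1120.57.
Bearing = atan2(-4041.96, 1120.57) mod 360° = 285.50°; distance = √((-4041.96)² + (1120.57)²) = 4194.413 m.

285°, 4194 m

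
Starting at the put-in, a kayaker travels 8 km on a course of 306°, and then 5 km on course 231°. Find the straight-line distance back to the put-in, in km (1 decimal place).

10.5 km

Leg 1 (306°, 8 km): east 8 sin 306° = -6.47, north 8 cos 306° = 4.70
Leg 2 (231°, 5 km): east 5 sin 231° = -3.89, north 5 cos 231° = -3.15
Net: -10.36 east, 1.56 north. Distance = √((-10.36)² + (1.56)²) = 10.474 km.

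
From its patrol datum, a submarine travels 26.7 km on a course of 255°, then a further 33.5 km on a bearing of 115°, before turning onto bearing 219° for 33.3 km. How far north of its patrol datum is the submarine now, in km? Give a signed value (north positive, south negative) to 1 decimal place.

-46.9 km

Leg 1 (255°, 26.7 km): east 26.7 sin 255° = -25.79, north 26.7 cos 255° = -6.91
Leg 2 (115°, 33.5 km): east 33.5 sin 115° = 30.36, north 33.5 cos 115° = -14.16
Leg 3 (219°, 33.3 km): east 33.3 sin 219° = -20.96, north 33.3 cos 219° = -25.88
Net north component: -46.95 km.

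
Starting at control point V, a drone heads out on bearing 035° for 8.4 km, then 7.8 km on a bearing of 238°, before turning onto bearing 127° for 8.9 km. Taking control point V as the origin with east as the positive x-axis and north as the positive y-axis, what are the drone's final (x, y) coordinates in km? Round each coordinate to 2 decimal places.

Leg 1 (035°, 8.4 km): east 8.4 sin 35° = 4.82, north 8.4 cos 35° = 6.88
Leg 2 (238°, 7.8 km): east 7.8 sin 238° = -6.61, north 7.8 cos 238° = -4.13
Leg 3 (127°, 8.9 km): east 8.9 sin 127° = 7.11, north 8.9 cos 127° = -5.36
Summing: 5.31 km east, -2.61 km north → (5.31, -2.61).

(5.31, -2.61)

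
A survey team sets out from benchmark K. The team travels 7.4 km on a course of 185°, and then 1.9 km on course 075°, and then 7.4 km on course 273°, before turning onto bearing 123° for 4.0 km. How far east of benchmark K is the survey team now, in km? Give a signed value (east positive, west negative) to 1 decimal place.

Leg 1 (185°, 7.4 km): east 7.4 sin 185° = -0.64, north 7.4 cos 185° = -7.37
Leg 2 (075°, 1.9 km): east 1.9 sin 75° = 1.84, north 1.9 cos 75° = 0.49
Leg 3 (273°, 7.4 km): east 7.4 sin 273° = -7.39, north 7.4 cos 273° = 0.39
Leg 4 (123°, 4.0 km): east 4.0 sin 123° = 3.35, north 4.0 cos 123° = -2.18
Net east component: -2.84 km.

-2.8 km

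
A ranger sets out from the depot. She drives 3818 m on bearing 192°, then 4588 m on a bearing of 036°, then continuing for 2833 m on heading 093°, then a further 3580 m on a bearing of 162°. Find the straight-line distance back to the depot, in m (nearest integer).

Leg 1 (192°, 3818 m): east 3818 sin 192° = -793.81, north 3818 cos 192° = -3734.57
Leg 2 (036°, 4588 m): east 4588 sin 36° = 2696.76, north 4588 cos 36° = 3711.77
Leg 3 (093°, 2833 m): east 2833 sin 93° = 2829.12, north 2833 cos 93° = -148.27
Leg 4 (162°, 3580 m): east 3580 sin 162° = 1106.28, north 3580 cos 162° = -3404.78
Net: 5838.35 east, -3575.85 north. Distance = √((5838.35)² + (-3575.85)²) = 6846.387 m.

6846 m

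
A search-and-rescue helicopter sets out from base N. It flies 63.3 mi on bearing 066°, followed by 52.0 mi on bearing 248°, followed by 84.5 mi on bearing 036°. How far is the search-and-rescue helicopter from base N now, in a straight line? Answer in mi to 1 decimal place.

Leg 1 (066°, 63.3 mi): east 63.3 sin 66° = 57.83, north 63.3 cos 66° = 25.75
Leg 2 (248°, 52.0 mi): east 52.0 sin 248° = -48.21, north 52.0 cos 248° = -19.48
Leg 3 (036°, 84.5 mi): east 84.5 sin 36° = 49.67, north 84.5 cos 36° = 68.36
Net: 59.28 east, 74.63 north. Distance = √((59.28)² + (74.63)²) = 95.309 mi.

95.3 mi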